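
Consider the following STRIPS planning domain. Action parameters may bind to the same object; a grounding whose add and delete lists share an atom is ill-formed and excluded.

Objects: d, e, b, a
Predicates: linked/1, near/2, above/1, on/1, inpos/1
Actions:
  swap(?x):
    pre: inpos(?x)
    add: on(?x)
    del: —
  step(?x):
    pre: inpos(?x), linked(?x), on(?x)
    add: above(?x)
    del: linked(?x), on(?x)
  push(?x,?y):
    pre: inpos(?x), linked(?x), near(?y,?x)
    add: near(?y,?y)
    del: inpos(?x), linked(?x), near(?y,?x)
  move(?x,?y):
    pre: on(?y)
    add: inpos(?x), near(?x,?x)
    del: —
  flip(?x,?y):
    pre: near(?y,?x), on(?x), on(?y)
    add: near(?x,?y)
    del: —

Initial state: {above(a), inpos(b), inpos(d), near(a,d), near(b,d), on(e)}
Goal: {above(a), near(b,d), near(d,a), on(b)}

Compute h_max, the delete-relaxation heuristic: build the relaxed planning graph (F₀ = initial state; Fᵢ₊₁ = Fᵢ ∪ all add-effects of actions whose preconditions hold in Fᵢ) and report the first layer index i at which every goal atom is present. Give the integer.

3

F0 = init (6 atoms)
F1 = F0 ∪ {inpos(a), inpos(e), near(a,a), near(b,b), near(d,d), near(e,e), on(b), on(d)}  (14 atoms)
F2 = F1 ∪ {near(d,b), on(a)}  (16 atoms)
F3 = F2 ∪ {near(d,a)}  (17 atoms)
goal ⊆ F3  ⇒  h_max = 3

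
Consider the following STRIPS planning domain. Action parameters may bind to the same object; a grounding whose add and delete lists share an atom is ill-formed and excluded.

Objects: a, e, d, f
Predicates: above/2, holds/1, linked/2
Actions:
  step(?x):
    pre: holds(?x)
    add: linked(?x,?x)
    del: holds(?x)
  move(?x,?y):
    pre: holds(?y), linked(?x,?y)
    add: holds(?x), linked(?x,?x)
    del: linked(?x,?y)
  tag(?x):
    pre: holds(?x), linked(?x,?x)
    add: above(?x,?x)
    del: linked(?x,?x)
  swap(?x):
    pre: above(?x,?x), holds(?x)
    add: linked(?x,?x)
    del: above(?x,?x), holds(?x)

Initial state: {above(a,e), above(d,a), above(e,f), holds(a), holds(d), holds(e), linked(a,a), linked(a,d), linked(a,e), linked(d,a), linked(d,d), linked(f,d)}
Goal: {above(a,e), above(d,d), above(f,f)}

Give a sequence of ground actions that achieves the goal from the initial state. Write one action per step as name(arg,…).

1. move(f,d)  →  {above(a,e), above(d,a), above(e,f), holds(a), holds(d), holds(e), holds(f), linked(a,a), linked(a,d), linked(a,e), linked(d,a), linked(d,d), linked(f,f)}
2. tag(d)  →  {above(a,e), above(d,a), above(d,d), above(e,f), holds(a), holds(d), holds(e), holds(f), linked(a,a), linked(a,d), linked(a,e), linked(d,a), linked(f,f)}
3. tag(f)  →  {above(a,e), above(d,a), above(d,d), above(e,f), above(f,f), holds(a), holds(d), holds(e), holds(f), linked(a,a), linked(a,d), linked(a,e), linked(d,a)}

move(f,d); tag(d); tag(f)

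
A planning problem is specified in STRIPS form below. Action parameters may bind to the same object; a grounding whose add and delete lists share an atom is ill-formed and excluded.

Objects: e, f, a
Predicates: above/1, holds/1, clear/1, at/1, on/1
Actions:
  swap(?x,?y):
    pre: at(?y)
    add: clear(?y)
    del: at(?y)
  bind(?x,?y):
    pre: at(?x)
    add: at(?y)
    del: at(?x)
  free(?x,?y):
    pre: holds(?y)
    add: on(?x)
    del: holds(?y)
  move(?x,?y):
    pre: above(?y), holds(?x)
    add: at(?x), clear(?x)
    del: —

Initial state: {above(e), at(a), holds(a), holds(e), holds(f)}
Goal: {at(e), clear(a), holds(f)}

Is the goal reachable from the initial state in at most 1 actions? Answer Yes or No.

1. swap(e,a)  →  {above(e), clear(a), holds(a), holds(e), holds(f)}
2. move(e,e)  →  {above(e), at(e), clear(a), clear(e), holds(a), holds(e), holds(f)}
optimal plan length = 2; 2 > 1

No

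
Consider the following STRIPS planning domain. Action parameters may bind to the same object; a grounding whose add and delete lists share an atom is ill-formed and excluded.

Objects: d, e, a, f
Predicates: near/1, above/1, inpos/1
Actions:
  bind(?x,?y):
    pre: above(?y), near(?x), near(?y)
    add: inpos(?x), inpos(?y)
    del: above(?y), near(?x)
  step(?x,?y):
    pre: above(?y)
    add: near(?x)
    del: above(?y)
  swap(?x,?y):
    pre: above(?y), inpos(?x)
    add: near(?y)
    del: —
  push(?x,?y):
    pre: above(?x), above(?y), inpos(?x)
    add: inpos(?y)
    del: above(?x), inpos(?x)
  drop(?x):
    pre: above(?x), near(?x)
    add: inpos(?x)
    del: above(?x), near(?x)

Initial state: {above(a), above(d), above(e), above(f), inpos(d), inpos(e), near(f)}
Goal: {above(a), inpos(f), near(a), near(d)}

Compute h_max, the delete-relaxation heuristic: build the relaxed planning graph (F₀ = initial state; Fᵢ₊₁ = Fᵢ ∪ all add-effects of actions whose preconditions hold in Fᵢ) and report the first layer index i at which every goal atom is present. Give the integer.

1

F0 = init (7 atoms)
F1 = F0 ∪ {inpos(a), inpos(f), near(a), near(d), near(e)}  (12 atoms)
goal ⊆ F1  ⇒  h_max = 1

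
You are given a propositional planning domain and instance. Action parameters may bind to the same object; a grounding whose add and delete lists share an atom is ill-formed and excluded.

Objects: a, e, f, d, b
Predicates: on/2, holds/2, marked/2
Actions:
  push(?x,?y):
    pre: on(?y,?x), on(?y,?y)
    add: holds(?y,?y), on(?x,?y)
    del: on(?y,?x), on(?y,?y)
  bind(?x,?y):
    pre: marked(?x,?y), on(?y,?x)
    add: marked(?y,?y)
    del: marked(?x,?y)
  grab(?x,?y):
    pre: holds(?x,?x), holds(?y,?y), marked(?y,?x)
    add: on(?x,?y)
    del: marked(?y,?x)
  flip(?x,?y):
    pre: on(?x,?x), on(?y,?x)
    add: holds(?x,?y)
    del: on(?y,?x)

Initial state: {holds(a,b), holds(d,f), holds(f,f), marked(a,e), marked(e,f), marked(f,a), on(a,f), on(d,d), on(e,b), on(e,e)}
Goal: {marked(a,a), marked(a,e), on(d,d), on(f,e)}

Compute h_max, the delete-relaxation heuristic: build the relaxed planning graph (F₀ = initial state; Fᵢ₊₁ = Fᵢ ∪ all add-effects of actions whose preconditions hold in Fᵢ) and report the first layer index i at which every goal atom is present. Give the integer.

F0 = init (10 atoms)
F1 = F0 ∪ {holds(d,d), holds(e,e), marked(a,a), on(b,e)}  (14 atoms)
F2 = F1 ∪ {holds(e,b), on(f,e)}  (16 atoms)
goal ⊆ F2  ⇒  h_max = 2

2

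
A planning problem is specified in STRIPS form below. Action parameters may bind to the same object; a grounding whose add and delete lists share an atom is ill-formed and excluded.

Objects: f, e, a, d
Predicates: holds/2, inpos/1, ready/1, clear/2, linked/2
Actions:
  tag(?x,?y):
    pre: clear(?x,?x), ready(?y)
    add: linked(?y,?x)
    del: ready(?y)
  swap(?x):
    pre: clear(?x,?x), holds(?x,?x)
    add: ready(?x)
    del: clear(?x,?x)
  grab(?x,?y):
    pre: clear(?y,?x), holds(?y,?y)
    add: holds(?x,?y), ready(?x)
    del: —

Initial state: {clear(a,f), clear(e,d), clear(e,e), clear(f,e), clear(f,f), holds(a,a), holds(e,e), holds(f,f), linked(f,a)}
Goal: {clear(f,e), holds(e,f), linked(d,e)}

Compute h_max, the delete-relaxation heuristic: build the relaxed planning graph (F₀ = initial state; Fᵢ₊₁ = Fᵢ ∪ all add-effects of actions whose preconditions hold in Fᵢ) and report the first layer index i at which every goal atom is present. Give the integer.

F0 = init (9 atoms)
F1 = F0 ∪ {holds(d,e), holds(e,f), holds(f,a), ready(d), ready(e), ready(f)}  (15 atoms)
F2 = F1 ∪ {linked(d,e), linked(d,f), linked(e,e), linked(e,f), linked(f,e), linked(f,f)}  (21 atoms)
goal ⊆ F2  ⇒  h_max = 2

2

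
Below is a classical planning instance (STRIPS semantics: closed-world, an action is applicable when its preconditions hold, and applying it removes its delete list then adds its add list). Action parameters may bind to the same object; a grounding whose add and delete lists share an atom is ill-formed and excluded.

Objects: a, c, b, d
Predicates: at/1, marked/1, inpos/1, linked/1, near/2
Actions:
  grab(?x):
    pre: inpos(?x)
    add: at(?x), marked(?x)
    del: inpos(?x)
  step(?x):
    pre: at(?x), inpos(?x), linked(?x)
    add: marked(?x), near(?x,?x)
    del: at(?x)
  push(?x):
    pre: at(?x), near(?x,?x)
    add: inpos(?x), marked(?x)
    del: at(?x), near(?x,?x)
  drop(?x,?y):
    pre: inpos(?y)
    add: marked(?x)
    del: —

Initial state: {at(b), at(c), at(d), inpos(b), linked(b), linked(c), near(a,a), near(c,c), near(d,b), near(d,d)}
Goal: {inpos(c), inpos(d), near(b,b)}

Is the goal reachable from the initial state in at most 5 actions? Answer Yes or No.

1. step(b)  →  {at(c), at(d), inpos(b), linked(b), linked(c), marked(b), near(a,a), near(b,b), near(c,c), near(d,b), near(d,d)}
2. push(c)  →  {at(d), inpos(b), inpos(c), linked(b), linked(c), marked(b), marked(c), near(a,a), near(b,b), near(d,b), near(d,d)}
3. push(d)  →  {inpos(b), inpos(c), inpos(d), linked(b), linked(c), marked(b), marked(c), marked(d), near(a,a), near(b,b), near(d,b)}
optimal plan length = 3; 3 ≤ 5

Yes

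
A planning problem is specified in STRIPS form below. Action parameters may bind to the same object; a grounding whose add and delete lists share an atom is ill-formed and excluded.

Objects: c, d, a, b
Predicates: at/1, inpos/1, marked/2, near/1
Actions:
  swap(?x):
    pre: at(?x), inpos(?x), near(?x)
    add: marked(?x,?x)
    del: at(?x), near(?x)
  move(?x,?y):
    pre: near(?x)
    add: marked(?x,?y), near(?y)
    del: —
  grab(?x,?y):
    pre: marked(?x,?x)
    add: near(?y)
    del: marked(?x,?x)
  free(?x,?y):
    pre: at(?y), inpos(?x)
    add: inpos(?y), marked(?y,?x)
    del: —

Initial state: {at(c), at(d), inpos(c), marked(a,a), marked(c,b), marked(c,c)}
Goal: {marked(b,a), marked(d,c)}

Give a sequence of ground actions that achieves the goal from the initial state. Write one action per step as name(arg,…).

grab(c,b); move(b,a); free(c,d)

1. grab(c,b)  →  {at(c), at(d), inpos(c), marked(a,a), marked(c,b), near(b)}
2. move(b,a)  →  {at(c), at(d), inpos(c), marked(a,a), marked(b,a), marked(c,b), near(a), near(b)}
3. free(c,d)  →  {at(c), at(d), inpos(c), inpos(d), marked(a,a), marked(b,a), marked(c,b), marked(d,c), near(a), near(b)}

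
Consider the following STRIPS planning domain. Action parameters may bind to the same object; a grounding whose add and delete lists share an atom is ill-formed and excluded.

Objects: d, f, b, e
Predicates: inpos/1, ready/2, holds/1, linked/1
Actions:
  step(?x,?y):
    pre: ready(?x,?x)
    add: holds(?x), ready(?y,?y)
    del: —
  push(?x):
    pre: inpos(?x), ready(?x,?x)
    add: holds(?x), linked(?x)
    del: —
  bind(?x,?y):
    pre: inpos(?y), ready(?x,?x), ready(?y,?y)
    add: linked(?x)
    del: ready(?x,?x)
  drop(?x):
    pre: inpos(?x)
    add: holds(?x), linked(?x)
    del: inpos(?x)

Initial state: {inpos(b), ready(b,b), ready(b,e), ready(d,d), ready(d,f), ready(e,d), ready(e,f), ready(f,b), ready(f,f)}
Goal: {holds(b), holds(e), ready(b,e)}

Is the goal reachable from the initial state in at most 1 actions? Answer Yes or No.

1. step(b,e)  →  {holds(b), inpos(b), ready(b,b), ready(b,e), ready(d,d), ready(d,f), ready(e,d), ready(e,e), ready(e,f), ready(f,b), ready(f,f)}
2. step(e,d)  →  {holds(b), holds(e), inpos(b), ready(b,b), ready(b,e), ready(d,d), ready(d,f), ready(e,d), ready(e,e), ready(e,f), ready(f,b), ready(f,f)}
optimal plan length = 2; 2 > 1

No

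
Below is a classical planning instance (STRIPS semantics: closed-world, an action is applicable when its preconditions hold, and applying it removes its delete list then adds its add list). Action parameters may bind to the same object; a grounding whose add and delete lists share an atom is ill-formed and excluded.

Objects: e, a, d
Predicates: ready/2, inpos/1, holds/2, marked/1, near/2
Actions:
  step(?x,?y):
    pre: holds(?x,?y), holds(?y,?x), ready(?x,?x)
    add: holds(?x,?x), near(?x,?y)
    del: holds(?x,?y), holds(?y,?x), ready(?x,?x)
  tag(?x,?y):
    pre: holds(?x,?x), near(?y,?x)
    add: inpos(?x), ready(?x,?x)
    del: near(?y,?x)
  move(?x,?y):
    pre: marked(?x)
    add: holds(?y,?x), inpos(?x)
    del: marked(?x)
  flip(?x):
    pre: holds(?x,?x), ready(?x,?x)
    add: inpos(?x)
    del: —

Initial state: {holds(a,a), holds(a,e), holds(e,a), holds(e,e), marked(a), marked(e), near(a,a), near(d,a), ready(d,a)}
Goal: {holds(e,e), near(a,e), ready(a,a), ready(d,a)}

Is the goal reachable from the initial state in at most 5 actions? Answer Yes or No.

1. tag(a,a)  →  {holds(a,a), holds(a,e), holds(e,a), holds(e,e), inpos(a), marked(a), marked(e), near(d,a), ready(a,a), ready(d,a)}
2. step(a,e)  →  {holds(a,a), holds(e,e), inpos(a), marked(a), marked(e), near(a,e), near(d,a), ready(d,a)}
3. tag(a,d)  →  {holds(a,a), holds(e,e), inpos(a), marked(a), marked(e), near(a,e), ready(a,a), ready(d,a)}
optimal plan length = 3; 3 ≤ 5

Yes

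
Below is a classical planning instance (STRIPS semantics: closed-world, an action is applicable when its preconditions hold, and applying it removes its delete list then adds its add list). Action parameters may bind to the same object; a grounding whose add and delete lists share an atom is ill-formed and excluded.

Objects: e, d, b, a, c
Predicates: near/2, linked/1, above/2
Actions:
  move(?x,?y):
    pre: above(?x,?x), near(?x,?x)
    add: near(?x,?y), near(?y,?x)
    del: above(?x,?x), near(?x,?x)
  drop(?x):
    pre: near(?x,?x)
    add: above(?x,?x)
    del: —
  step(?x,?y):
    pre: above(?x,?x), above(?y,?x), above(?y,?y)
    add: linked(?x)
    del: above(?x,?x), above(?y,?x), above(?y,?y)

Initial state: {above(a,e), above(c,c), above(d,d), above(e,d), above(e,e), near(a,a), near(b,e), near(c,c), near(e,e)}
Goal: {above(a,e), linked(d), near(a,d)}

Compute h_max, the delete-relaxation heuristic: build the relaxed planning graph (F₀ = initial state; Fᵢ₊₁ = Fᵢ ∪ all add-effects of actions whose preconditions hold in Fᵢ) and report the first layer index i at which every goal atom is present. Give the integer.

2

F0 = init (9 atoms)
F1 = F0 ∪ {above(a,a), linked(c), linked(d), linked(e), near(a,c), near(a,e), near(b,c), near(c,a), near(c,b), near(c,d), near(c,e), near(d,c), near(d,e), near(e,a), near(e,b), near(e,c), near(e,d)}  (26 atoms)
F2 = F1 ∪ {linked(a), near(a,b), near(a,d), near(b,a), near(d,a)}  (31 atoms)
goal ⊆ F2  ⇒  h_max = 2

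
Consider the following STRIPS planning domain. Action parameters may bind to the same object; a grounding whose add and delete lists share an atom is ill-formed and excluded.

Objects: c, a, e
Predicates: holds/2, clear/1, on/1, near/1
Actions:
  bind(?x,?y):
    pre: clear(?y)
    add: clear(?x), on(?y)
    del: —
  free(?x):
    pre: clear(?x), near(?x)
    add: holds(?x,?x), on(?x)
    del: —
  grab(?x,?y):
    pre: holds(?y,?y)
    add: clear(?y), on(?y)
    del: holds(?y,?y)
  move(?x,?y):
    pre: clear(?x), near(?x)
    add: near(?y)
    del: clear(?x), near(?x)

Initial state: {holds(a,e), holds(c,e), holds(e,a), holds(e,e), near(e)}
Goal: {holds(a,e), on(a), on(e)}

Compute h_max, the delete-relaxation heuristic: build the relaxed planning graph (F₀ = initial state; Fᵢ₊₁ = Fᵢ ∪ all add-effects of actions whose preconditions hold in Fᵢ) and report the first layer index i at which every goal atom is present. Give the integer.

F0 = init (5 atoms)
F1 = F0 ∪ {clear(e), on(e)}  (7 atoms)
F2 = F1 ∪ {clear(a), clear(c), near(a), near(c)}  (11 atoms)
F3 = F2 ∪ {holds(a,a), holds(c,c), on(a), on(c)}  (15 atoms)
goal ⊆ F3  ⇒  h_max = 3

3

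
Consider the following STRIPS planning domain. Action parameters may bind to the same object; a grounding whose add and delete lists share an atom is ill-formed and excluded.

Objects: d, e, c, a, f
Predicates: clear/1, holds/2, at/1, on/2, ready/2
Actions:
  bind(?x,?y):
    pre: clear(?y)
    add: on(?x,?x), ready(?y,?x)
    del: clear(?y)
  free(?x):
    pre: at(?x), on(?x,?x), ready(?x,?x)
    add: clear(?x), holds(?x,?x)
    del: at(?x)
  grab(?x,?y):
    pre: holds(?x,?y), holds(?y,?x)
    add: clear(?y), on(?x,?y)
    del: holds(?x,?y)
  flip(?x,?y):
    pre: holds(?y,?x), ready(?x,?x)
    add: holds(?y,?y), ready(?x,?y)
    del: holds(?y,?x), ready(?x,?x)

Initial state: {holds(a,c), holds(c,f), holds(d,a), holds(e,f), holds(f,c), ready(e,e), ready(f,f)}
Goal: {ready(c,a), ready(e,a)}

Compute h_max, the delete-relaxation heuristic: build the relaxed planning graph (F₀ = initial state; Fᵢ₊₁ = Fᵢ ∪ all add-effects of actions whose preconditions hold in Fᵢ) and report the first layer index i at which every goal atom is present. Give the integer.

F0 = init (7 atoms)
F1 = F0 ∪ {clear(c), clear(f), holds(c,c), holds(e,e), on(c,f), on(f,c), ready(f,c), ready(f,e)}  (15 atoms)
F2 = F1 ∪ {clear(e), on(a,a), on(c,c), on(d,d), on(e,e), on(f,f), ready(c,a), ready(c,c), ready(c,d), ready(c,e), ready(c,f), ready(f,a), ready(f,d)}  (28 atoms)
F3 = F2 ∪ {holds(a,a), holds(f,f), ready(e,a), ready(e,c), ready(e,d), ready(e,f)}  (34 atoms)
goal ⊆ F3  ⇒  h_max = 3

3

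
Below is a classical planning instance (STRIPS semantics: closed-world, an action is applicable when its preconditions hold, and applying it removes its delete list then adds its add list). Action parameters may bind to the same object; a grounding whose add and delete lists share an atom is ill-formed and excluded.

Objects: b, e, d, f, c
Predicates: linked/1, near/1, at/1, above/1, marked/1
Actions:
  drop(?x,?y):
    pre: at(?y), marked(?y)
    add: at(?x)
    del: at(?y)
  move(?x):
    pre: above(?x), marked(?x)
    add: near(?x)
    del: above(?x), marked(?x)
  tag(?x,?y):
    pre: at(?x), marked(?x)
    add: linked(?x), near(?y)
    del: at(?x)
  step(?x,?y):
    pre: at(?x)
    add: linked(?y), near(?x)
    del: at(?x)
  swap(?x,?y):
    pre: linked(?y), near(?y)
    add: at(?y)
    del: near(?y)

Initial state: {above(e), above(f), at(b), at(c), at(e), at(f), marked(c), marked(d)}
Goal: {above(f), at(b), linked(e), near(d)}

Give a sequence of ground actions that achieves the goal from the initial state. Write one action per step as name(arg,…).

1. drop(d,c)  →  {above(e), above(f), at(b), at(d), at(e), at(f), marked(c), marked(d)}
2. step(d,e)  →  {above(e), above(f), at(b), at(e), at(f), linked(e), marked(c), marked(d), near(d)}

drop(d,c); step(d,e)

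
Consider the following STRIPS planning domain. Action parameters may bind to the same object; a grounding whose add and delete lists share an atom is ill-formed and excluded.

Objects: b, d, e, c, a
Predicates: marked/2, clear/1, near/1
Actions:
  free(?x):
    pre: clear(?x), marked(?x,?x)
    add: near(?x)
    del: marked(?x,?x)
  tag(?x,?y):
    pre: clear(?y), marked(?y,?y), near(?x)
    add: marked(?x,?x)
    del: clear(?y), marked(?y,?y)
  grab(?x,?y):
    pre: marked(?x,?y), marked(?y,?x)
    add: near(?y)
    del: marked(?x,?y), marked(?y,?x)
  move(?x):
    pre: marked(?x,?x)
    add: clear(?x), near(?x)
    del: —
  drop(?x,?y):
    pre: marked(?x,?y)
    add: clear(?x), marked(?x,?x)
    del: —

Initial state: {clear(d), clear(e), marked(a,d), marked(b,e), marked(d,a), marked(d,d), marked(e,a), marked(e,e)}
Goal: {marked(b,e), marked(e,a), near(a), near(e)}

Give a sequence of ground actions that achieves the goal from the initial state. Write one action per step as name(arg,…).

free(e); grab(d,a)

1. free(e)  →  {clear(d), clear(e), marked(a,d), marked(b,e), marked(d,a), marked(d,d), marked(e,a), near(e)}
2. grab(d,a)  →  {clear(d), clear(e), marked(b,e), marked(d,d), marked(e,a), near(a), near(e)}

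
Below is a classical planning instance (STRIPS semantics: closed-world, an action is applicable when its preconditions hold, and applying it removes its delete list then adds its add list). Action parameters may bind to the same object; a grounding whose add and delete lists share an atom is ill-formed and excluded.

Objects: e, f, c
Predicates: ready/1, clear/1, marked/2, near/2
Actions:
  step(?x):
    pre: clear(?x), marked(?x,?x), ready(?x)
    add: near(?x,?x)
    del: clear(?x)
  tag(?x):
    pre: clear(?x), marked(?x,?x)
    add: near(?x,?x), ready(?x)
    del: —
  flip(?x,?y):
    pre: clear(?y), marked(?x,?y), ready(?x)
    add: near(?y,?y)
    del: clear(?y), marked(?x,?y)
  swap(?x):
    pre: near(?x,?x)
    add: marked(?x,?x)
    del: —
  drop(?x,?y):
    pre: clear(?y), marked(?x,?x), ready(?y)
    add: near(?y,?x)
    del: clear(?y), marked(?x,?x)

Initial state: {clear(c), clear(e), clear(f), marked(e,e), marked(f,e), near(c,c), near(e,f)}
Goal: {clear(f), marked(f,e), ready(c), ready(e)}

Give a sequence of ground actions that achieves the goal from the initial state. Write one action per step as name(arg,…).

1. tag(e)  →  {clear(c), clear(e), clear(f), marked(e,e), marked(f,e), near(c,c), near(e,e), near(e,f), ready(e)}
2. swap(c)  →  {clear(c), clear(e), clear(f), marked(c,c), marked(e,e), marked(f,e), near(c,c), near(e,e), near(e,f), ready(e)}
3. tag(c)  →  {clear(c), clear(e), clear(f), marked(c,c), marked(e,e), marked(f,e), near(c,c), near(e,e), near(e,f), ready(c), ready(e)}

tag(e); swap(c); tag(c)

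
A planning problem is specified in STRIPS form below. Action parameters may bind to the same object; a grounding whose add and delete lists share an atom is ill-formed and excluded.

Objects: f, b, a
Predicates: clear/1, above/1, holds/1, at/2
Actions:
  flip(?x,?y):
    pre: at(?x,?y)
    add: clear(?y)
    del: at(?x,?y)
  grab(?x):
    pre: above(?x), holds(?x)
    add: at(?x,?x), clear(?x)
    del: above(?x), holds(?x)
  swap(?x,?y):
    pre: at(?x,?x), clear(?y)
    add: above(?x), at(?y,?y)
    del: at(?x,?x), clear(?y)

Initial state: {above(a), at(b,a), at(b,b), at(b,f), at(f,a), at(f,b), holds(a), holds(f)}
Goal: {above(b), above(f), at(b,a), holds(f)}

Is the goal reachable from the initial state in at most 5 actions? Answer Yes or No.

1. flip(f,b)  →  {above(a), at(b,a), at(b,b), at(b,f), at(f,a), clear(b), holds(a), holds(f)}
2. flip(b,f)  →  {above(a), at(b,a), at(b,b), at(f,a), clear(b), clear(f), holds(a), holds(f)}
3. swap(b,f)  →  {above(a), above(b), at(b,a), at(f,a), at(f,f), clear(b), holds(a), holds(f)}
4. swap(f,b)  →  {above(a), above(b), above(f), at(b,a), at(b,b), at(f,a), holds(a), holds(f)}
optimal plan length = 4; 4 ≤ 5

Yes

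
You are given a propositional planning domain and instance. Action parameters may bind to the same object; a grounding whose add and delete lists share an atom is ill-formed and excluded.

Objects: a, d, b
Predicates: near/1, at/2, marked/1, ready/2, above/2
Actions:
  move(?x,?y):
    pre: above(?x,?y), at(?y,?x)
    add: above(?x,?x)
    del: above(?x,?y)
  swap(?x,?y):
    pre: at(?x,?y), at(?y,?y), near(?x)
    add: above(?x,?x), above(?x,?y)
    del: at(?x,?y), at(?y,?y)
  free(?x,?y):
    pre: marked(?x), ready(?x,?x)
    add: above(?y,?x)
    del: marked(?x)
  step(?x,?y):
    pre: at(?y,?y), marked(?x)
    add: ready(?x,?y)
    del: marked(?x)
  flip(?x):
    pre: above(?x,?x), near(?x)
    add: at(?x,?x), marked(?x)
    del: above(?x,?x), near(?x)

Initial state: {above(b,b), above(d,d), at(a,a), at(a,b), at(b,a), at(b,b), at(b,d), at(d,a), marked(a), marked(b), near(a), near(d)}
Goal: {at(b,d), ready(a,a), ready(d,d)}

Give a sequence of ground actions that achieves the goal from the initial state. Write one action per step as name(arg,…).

step(a,a); flip(d); step(d,d)

1. step(a,a)  →  {above(b,b), above(d,d), at(a,a), at(a,b), at(b,a), at(b,b), at(b,d), at(d,a), marked(b), near(a), near(d), ready(a,a)}
2. flip(d)  →  {above(b,b), at(a,a), at(a,b), at(b,a), at(b,b), at(b,d), at(d,a), at(d,d), marked(b), marked(d), near(a), ready(a,a)}
3. step(d,d)  →  {above(b,b), at(a,a), at(a,b), at(b,a), at(b,b), at(b,d), at(d,a), at(d,d), marked(b), near(a), ready(a,a), ready(d,d)}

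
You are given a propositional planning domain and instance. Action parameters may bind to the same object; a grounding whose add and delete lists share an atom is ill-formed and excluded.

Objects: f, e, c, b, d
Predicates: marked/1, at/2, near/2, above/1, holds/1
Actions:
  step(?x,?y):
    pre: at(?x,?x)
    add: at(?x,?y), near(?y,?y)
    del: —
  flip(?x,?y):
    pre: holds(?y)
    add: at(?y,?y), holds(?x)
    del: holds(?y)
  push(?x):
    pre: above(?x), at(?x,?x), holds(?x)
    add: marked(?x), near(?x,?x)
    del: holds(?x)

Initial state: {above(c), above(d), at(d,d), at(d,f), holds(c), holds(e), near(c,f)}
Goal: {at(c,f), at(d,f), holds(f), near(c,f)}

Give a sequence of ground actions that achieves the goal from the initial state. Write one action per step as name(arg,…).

flip(f,c); step(c,f)

1. flip(f,c)  →  {above(c), above(d), at(c,c), at(d,d), at(d,f), holds(e), holds(f), near(c,f)}
2. step(c,f)  →  {above(c), above(d), at(c,c), at(c,f), at(d,d), at(d,f), holds(e), holds(f), near(c,f), near(f,f)}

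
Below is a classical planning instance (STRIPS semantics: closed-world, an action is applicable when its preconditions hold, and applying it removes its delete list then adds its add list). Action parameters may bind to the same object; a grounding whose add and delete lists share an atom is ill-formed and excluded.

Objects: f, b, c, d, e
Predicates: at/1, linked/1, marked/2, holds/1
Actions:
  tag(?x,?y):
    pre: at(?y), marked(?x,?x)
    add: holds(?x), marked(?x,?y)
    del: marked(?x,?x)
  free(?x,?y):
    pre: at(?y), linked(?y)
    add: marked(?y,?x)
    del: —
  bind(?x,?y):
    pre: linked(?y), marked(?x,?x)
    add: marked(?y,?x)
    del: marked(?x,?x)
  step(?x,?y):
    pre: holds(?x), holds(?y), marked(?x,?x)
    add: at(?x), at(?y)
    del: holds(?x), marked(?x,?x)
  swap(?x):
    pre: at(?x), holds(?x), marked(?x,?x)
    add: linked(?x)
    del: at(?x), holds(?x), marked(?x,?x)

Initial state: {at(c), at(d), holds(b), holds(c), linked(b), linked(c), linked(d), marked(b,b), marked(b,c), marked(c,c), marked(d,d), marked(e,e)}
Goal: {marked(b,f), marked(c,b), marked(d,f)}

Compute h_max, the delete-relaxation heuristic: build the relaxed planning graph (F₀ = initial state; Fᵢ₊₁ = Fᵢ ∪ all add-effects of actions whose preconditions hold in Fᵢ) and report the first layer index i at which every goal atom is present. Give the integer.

2

F0 = init (12 atoms)
F1 = F0 ∪ {at(b), holds(d), holds(e), marked(b,d), marked(b,e), marked(c,b), marked(c,d), marked(c,e), marked(c,f), marked(d,b), marked(d,c), marked(d,e), marked(d,f), marked(e,c), marked(e,d)}  (27 atoms)
F2 = F1 ∪ {at(e), marked(b,f), marked(e,b)}  (30 atoms)
goal ⊆ F2  ⇒  h_max = 2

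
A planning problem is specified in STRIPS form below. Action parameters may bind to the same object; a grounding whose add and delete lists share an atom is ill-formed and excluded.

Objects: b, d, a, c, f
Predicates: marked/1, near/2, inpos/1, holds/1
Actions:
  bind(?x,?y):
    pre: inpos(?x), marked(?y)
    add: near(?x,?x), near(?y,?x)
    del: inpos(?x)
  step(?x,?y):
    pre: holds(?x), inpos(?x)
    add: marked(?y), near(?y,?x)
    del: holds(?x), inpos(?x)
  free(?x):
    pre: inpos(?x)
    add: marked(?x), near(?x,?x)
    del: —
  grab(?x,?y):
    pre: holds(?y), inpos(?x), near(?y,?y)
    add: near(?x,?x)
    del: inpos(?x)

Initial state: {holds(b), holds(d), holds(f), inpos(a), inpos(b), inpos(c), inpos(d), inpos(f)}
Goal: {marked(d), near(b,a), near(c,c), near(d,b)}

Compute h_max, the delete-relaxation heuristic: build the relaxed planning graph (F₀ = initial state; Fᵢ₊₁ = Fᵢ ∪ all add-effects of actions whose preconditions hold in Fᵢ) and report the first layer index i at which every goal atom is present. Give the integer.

2

F0 = init (8 atoms)
F1 = F0 ∪ {marked(a), marked(b), marked(c), marked(d), marked(f), near(a,a), near(a,b), near(a,d), near(a,f), near(b,b), near(b,d), near(b,f), near(c,b), near(c,c), near(c,d), near(c,f), near(d,b), near(d,d), near(d,f), near(f,b), near(f,d), near(f,f)}  (30 atoms)
F2 = F1 ∪ {near(a,c), near(b,a), near(b,c), near(c,a), near(d,a), near(d,c), near(f,a), near(f,c)}  (38 atoms)
goal ⊆ F2  ⇒  h_max = 2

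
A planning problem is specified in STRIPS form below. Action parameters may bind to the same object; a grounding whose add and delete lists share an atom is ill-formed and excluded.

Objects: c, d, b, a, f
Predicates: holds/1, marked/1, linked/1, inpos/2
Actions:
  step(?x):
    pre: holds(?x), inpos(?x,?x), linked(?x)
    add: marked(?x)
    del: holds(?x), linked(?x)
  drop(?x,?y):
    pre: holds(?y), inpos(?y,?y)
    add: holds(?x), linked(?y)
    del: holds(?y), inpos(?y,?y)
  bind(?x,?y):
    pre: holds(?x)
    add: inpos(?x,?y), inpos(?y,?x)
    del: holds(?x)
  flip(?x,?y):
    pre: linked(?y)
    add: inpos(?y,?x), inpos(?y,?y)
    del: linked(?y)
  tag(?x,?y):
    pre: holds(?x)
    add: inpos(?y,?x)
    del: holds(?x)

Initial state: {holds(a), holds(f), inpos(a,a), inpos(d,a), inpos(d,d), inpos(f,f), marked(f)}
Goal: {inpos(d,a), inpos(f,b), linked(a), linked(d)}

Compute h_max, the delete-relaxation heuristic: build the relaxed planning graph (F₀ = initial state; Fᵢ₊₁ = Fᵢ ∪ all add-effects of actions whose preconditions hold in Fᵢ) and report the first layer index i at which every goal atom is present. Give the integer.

2

F0 = init (7 atoms)
F1 = F0 ∪ {holds(b), holds(c), holds(d), inpos(a,b), inpos(a,c), inpos(a,d), inpos(a,f), inpos(b,a), inpos(b,f), inpos(c,a), inpos(c,f), inpos(d,f), inpos(f,a), inpos(f,b), inpos(f,c), inpos(f,d), linked(a), linked(f)}  (25 atoms)
F2 = F1 ∪ {inpos(b,b), inpos(b,c), inpos(b,d), inpos(c,b), inpos(c,c), inpos(c,d), inpos(d,b), inpos(d,c), linked(d), marked(a)}  (35 atoms)
goal ⊆ F2  ⇒  h_max = 2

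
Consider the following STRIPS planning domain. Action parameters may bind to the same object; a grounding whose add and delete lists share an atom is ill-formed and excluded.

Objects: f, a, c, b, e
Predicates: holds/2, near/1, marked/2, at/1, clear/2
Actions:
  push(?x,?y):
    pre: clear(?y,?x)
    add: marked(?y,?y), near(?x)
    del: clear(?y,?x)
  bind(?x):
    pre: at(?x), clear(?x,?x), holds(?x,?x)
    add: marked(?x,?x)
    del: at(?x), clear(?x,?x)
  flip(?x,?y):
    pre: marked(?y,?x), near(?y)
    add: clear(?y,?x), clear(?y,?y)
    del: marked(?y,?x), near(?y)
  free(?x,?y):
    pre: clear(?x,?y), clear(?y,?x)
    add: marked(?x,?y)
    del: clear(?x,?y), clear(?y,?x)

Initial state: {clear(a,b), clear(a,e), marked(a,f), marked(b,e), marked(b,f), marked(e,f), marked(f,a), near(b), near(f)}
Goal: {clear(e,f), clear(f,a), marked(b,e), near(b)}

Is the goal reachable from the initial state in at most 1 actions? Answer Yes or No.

1. push(e,a)  →  {clear(a,b), marked(a,a), marked(a,f), marked(b,e), marked(b,f), marked(e,f), marked(f,a), near(b), near(e), near(f)}
2. flip(f,e)  →  {clear(a,b), clear(e,e), clear(e,f), marked(a,a), marked(a,f), marked(b,e), marked(b,f), marked(f,a), near(b), near(f)}
3. flip(a,f)  →  {clear(a,b), clear(e,e), clear(e,f), clear(f,a), clear(f,f), marked(a,a), marked(a,f), marked(b,e), marked(b,f), near(b)}
optimal plan length = 3; 3 > 1

No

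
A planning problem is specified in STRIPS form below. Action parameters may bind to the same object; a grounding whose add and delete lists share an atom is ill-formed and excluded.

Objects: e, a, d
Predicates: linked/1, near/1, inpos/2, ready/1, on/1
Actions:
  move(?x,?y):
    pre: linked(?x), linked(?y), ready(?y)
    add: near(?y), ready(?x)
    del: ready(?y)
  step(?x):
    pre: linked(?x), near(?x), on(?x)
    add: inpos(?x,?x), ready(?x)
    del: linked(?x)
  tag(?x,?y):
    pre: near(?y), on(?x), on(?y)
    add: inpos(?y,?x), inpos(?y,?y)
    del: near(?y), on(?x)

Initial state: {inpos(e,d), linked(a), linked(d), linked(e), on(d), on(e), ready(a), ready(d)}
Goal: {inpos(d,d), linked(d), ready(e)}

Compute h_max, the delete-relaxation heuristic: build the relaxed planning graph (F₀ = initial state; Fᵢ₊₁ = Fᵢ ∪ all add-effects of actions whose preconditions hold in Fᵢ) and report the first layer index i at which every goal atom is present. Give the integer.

2

F0 = init (8 atoms)
F1 = F0 ∪ {near(a), near(d), ready(e)}  (11 atoms)
F2 = F1 ∪ {inpos(d,d), inpos(d,e), near(e)}  (14 atoms)
goal ⊆ F2  ⇒  h_max = 2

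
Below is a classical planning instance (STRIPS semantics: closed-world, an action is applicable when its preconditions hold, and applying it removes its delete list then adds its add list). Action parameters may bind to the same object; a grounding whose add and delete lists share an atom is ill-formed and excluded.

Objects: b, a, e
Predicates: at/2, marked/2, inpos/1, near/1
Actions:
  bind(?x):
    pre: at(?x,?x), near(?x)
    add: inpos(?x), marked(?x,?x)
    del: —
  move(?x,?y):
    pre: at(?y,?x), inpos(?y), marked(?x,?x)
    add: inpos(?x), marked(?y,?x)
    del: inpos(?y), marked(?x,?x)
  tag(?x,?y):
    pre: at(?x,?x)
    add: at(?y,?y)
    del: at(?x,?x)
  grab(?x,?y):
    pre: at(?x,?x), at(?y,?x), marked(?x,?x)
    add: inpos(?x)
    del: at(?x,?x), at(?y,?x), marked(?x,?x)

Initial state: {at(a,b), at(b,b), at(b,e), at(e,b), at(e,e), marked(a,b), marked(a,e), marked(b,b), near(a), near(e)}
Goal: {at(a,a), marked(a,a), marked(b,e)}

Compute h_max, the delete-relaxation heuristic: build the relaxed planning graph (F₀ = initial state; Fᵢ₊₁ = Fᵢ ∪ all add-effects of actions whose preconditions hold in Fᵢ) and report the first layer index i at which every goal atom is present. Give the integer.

F0 = init (10 atoms)
F1 = F0 ∪ {at(a,a), inpos(b), inpos(e), marked(e,e)}  (14 atoms)
F2 = F1 ∪ {inpos(a), marked(a,a), marked(b,e), marked(e,b)}  (18 atoms)
goal ⊆ F2  ⇒  h_max = 2

2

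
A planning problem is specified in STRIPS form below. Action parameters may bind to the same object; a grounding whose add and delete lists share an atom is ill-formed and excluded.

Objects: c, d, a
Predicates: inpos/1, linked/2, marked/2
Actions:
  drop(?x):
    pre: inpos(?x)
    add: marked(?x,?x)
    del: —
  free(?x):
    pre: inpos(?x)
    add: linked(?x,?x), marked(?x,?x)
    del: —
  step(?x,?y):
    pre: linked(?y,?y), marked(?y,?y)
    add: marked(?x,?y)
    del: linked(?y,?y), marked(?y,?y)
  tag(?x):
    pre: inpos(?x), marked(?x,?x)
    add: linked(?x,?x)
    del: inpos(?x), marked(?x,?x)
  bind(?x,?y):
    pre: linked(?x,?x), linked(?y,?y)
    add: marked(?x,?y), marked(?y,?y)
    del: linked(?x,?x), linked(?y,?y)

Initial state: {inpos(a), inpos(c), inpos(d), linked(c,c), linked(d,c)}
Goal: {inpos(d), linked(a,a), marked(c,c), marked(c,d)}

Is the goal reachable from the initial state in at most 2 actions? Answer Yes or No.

No

1. drop(c)  →  {inpos(a), inpos(c), inpos(d), linked(c,c), linked(d,c), marked(c,c)}
2. free(d)  →  {inpos(a), inpos(c), inpos(d), linked(c,c), linked(d,c), linked(d,d), marked(c,c), marked(d,d)}
3. free(a)  →  {inpos(a), inpos(c), inpos(d), linked(a,a), linked(c,c), linked(d,c), linked(d,d), marked(a,a), marked(c,c), marked(d,d)}
4. step(c,d)  →  {inpos(a), inpos(c), inpos(d), linked(a,a), linked(c,c), linked(d,c), marked(a,a), marked(c,c), marked(c,d)}
optimal plan length = 4; 4 > 2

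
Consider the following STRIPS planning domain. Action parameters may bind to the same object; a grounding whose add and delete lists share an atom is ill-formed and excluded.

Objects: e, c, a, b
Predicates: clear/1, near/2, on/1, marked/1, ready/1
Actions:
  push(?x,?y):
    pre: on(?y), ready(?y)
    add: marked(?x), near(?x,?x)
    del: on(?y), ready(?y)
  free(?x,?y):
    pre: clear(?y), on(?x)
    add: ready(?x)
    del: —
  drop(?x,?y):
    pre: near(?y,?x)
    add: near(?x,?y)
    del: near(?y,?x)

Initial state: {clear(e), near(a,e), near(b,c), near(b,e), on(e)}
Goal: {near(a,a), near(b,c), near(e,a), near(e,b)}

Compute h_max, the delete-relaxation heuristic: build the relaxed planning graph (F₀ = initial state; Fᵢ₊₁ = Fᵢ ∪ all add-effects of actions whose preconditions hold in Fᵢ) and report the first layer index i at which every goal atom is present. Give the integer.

2

F0 = init (5 atoms)
F1 = F0 ∪ {near(c,b), near(e,a), near(e,b), ready(e)}  (9 atoms)
F2 = F1 ∪ {marked(a), marked(b), marked(c), marked(e), near(a,a), near(b,b), near(c,c), near(e,e)}  (17 atoms)
goal ⊆ F2  ⇒  h_max = 2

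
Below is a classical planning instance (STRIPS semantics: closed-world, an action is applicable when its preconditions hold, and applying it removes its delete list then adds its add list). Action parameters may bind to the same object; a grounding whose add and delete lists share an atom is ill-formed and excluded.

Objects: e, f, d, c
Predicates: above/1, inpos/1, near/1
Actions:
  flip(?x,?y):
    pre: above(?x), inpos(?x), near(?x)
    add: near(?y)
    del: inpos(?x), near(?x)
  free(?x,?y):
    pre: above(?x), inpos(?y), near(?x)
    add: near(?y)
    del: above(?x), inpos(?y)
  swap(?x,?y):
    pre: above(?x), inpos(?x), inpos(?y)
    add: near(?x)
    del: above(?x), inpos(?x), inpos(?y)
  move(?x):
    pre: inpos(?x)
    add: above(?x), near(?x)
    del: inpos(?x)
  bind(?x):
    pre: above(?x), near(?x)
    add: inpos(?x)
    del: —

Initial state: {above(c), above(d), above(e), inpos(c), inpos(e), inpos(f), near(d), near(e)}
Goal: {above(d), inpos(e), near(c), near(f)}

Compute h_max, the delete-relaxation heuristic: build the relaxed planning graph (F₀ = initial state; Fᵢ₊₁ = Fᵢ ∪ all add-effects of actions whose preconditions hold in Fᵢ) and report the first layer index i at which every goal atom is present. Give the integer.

F0 = init (8 atoms)
F1 = F0 ∪ {above(f), inpos(d), near(c), near(f)}  (12 atoms)
goal ⊆ F1  ⇒  h_max = 1

1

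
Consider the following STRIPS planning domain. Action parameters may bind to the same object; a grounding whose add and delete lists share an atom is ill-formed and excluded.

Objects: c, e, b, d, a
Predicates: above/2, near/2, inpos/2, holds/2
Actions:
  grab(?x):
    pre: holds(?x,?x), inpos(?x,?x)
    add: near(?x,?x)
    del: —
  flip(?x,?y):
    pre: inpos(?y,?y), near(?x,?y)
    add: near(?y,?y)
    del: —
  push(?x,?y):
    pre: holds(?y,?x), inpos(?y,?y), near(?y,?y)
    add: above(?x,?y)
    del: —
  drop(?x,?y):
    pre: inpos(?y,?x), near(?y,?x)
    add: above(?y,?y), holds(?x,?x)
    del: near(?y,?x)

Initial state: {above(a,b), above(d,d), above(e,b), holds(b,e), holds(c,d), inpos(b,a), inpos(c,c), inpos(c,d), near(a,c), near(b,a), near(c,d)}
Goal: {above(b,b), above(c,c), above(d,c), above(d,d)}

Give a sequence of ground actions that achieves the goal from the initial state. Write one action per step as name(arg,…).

flip(a,c); push(d,c); drop(c,c); drop(a,b)

1. flip(a,c)  →  {above(a,b), above(d,d), above(e,b), holds(b,e), holds(c,d), inpos(b,a), inpos(c,c), inpos(c,d), near(a,c), near(b,a), near(c,c), near(c,d)}
2. push(d,c)  →  {above(a,b), above(d,c), above(d,d), above(e,b), holds(b,e), holds(c,d), inpos(b,a), inpos(c,c), inpos(c,d), near(a,c), near(b,a), near(c,c), near(c,d)}
3. drop(c,c)  →  {above(a,b), above(c,c), above(d,c), above(d,d), above(e,b), holds(b,e), holds(c,c), holds(c,d), inpos(b,a), inpos(c,c), inpos(c,d), near(a,c), near(b,a), near(c,d)}
4. drop(a,b)  →  {above(a,b), above(b,b), above(c,c), above(d,c), above(d,d), above(e,b), holds(a,a), holds(b,e), holds(c,c), holds(c,d), inpos(b,a), inpos(c,c), inpos(c,d), near(a,c), near(c,d)}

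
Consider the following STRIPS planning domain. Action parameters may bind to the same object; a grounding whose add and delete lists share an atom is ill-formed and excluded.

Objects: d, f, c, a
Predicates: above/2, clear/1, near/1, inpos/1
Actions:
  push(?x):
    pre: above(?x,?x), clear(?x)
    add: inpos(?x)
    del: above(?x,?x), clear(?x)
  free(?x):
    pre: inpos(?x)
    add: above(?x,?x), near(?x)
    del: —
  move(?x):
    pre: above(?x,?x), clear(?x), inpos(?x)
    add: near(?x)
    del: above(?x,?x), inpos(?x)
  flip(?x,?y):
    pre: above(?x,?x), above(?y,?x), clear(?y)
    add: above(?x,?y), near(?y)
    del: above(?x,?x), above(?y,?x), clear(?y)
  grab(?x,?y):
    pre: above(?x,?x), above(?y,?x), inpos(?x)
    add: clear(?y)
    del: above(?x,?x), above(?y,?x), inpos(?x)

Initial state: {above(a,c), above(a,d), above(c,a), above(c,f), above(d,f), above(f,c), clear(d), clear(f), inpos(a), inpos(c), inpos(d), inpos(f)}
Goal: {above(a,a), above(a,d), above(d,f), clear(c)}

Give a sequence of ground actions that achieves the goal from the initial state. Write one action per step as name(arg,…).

free(f); free(a); grab(f,c)

1. free(f)  →  {above(a,c), above(a,d), above(c,a), above(c,f), above(d,f), above(f,c), above(f,f), clear(d), clear(f), inpos(a), inpos(c), inpos(d), inpos(f), near(f)}
2. free(a)  →  {above(a,a), above(a,c), above(a,d), above(c,a), above(c,f), above(d,f), above(f,c), above(f,f), clear(d), clear(f), inpos(a), inpos(c), inpos(d), inpos(f), near(a), near(f)}
3. grab(f,c)  →  {above(a,a), above(a,c), above(a,d), above(c,a), above(d,f), above(f,c), clear(c), clear(d), clear(f), inpos(a), inpos(c), inpos(d), near(a), near(f)}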